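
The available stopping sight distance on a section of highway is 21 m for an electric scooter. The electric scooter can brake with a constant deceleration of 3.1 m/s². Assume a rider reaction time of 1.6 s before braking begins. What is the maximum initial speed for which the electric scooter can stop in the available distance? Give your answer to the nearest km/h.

Maximum speed ≈ 27 km/h

Stopping distance: v·t_r + v²/(2a) = 21 with t_r = 1.6 s and a = 3.100 m/s².
So v² + 9.920 v − 130.20 = 0.
Positive root: v = −a·t_r + √((a·t_r)² + 2a·d) = −4.960 + √(24.602 + 130.20) = 7.4819 m/s.
7.4819 m/s × 3.6 = 26.935 km/h.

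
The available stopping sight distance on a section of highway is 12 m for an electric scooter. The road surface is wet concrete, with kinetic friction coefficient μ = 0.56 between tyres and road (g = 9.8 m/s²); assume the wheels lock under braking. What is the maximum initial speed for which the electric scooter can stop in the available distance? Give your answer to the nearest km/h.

Maximum speed ≈ 41 km/h

a = μg = 0.56 × 9.8 = 5.488 m/s².
v²/(2a) = d ⇒ v = √(2 × 5.488 × 12) = √131.71 = 11.4765 m/s.
11.4765 m/s × 3.6 = 41.315 km/h.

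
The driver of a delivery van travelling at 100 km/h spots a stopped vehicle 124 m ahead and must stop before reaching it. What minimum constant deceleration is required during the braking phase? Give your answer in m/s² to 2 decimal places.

Required deceleration ≈ 3.11 m/s²

100 km/h ÷ 3.6 = 27.7778 m/s.
v² = 2a·d ⇒ a = v²/(2d) = 27.7778² / (2 × 124.000) = 771.606 / 248.000 = 3.1113 m/s².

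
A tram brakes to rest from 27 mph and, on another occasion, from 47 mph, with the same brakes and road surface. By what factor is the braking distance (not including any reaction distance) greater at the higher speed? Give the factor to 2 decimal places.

Factor ≈ 3.03

Braking distance d = v²/(2a), so with a fixed, d ∝ v².
Factor = (47/27)² = 1.7407² = 3.0300.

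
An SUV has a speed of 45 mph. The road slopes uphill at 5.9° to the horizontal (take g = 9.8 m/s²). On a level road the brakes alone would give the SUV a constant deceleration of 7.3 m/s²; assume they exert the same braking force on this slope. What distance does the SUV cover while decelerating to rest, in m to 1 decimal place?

Braking distance ≈ 24.4 m

45 mph × 0.44704 = 20.1168 m/s.
Gravity along the uphill slope adds to the braking deceleration: a_eff = 7.300 + 9.8·sin 5.9° = 7.300 + 1.007 = 8.307 m/s².
Braking distance = v²/(2a) = 20.1168² / (2 × 8.307) = 404.686 / 16.614 = 24.358 m.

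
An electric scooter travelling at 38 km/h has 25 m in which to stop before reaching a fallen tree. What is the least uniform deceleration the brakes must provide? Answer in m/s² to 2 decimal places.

Required deceleration ≈ 2.23 m/s²

38 km/h ÷ 3.6 = 10.5556 m/s.
v² = 2a·d ⇒ a = v²/(2d) = 10.5556² / (2 × 25.000) = 111.421 / 50.000 = 2.2284 m/s².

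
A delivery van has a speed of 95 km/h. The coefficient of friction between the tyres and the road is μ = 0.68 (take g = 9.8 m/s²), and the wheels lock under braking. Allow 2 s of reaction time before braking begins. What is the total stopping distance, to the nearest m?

95 km/h ÷ 3.6 = 26.3889 m/s.
a = μg = 0.68 × 9.8 = 6.664 m/s².
Reaction distance = v·t_r = 26.3889 × 2 = 52.778 m.
Braking distance = v²/(2a) = 26.3889² / (2 × 6.664) = 696.374 / 13.328 = 52.249 m.
Total = 52.778 + 52.249 = 105.027 m.

Total stopping distance ≈ 105 m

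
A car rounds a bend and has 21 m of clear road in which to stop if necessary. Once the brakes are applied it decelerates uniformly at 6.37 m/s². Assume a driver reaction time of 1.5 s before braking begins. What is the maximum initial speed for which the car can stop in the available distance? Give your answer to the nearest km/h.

Stopping distance: v·t_r + v²/(2a) = 21 with t_r = 1.5 s and a = 6.370 m/s².
So v² + 19.110 v − 267.54 = 0.
Positive root: v = −a·t_r + √((a·t_r)² + 2a·d) = −9.555 + √(91.298 + 267.54) = 9.3880 m/s.
9.3880 m/s × 3.6 = 33.797 km/h.

Maximum speed ≈ 34 km/h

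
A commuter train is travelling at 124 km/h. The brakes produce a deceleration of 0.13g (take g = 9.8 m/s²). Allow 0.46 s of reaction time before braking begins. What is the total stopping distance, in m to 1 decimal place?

Total stopping distance ≈ 481.5 m

124 km/h ÷ 3.6 = 34.4444 m/s.
a = 0.13 × 9.8 = 1.274 m/s².
Reaction distance = v·t_r = 34.4444 × 0.46 = 15.844 m.
Braking distance = v²/(2a) = 34.4444² / (2 × 1.274) = 1186.417 / 2.548 = 465.627 m.
Total = 15.844 + 465.627 = 481.471 m.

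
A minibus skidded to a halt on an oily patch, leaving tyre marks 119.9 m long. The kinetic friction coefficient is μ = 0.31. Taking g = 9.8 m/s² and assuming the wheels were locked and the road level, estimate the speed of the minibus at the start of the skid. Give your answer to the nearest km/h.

Deceleration a = μg = 0.31 × 9.8 = 3.038 m/s².
v = √(2a·d) = √(2 × 3.038 × 119.9) = √728.512 = 26.9910 m/s.
= 26.9910 × 3.6 = 97.168 km/h.

Initial speed ≈ 97 km/h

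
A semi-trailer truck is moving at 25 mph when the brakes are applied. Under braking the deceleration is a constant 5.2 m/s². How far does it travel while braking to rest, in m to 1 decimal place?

25 mph × 0.44704 = 11.1760 m/s.
Braking distance = v²/(2a) = 11.1760² / (2 × 5.200) = 124.903 / 10.400 = 12.010 m.

Braking distance ≈ 12.0 m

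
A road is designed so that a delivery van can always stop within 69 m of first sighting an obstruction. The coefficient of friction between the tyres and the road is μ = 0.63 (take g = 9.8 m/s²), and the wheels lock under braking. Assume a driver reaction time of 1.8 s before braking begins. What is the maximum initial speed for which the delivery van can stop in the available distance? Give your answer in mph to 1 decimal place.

a = μg = 0.63 × 9.8 = 6.174 m/s².
Stopping distance: v·t_r + v²/(2a) = 69 with t_r = 1.8 s and a = 6.174 m/s².
So v² + 22.226 v − 852.01 = 0.
Positive root: v = −a·t_r + √((a·t_r)² + 2a·d) = −11.113 + √(123.499 + 852.01) = 20.1201 m/s.
20.1201 m/s ÷ 0.44704 = 45.007 mph.

Maximum speed ≈ 45.0 mph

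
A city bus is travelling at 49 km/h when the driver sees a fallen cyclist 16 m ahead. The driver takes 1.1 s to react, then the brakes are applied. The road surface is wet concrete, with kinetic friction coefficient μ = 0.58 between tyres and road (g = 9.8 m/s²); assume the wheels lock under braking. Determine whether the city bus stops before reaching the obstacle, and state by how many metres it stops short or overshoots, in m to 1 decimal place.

49 km/h ÷ 3.6 = 13.6111 m/s.
a = μg = 0.58 × 9.8 = 5.684 m/s².
Reaction distance = 13.6111 × 1.1 = 14.972 m.
Braking distance = v²/(2a) = 185.262 / 11.368 = 16.297 m.
Total stopping distance = 14.972 + 16.297 = 31.269 m, vs 16 m available — it cannot stop in time and overshoots by 31.269 − 16 = 15.269 m.

No — it overshoots by 15.3 m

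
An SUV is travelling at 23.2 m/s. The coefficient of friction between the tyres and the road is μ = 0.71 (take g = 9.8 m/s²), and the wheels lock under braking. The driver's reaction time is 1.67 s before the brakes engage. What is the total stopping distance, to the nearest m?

Total stopping distance ≈ 77 m

a = μg = 0.71 × 9.8 = 6.958 m/s².
Reaction distance = v·t_r = 23.2000 × 1.67 = 38.744 m.
Braking distance = v²/(2a) = 23.2000² / (2 × 6.958) = 538.240 / 13.916 = 38.678 m.
Total = 38.744 + 38.678 = 77.422 m.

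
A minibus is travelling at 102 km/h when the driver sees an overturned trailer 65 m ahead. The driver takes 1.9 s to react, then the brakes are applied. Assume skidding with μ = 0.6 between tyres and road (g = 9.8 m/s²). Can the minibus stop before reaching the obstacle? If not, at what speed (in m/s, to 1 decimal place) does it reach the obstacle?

102 km/h ÷ 3.6 = 28.3333 m/s.
a = μg = 0.6 × 9.8 = 5.880 m/s².
Reaction distance = 28.3333 × 1.9 = 53.833 m.
Braking distance needed to stop: v²/(2a) = 802.776 / 11.760 = 68.263 m, so total needed = 53.833 + 68.263 = 122.096 m > 65 m — it cannot stop.
Distance remaining when braking begins: 65 − 53.833 = 11.167 m.
v² = v₀² − 2a·d = 802.776 − 2 × 5.880 × 11.167 = 671.452 m²/s².
v = √671.452 = 25.912 m/s.

No — it strikes the obstacle at 25.9 m/s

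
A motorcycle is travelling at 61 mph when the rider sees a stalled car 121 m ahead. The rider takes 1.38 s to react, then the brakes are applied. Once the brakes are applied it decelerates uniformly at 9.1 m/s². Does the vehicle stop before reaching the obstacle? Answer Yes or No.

61 mph × 0.44704 = 27.2694 m/s.
Reaction distance = 27.2694 × 1.38 = 37.632 m.
Braking distance = v²/(2a) = 743.620 / 18.200 = 40.858 m.
Total stopping distance = 37.632 + 40.858 = 78.490 m, vs 121 m available — it stops with 121 − 78.490 = 42.510 m to spare.

Yes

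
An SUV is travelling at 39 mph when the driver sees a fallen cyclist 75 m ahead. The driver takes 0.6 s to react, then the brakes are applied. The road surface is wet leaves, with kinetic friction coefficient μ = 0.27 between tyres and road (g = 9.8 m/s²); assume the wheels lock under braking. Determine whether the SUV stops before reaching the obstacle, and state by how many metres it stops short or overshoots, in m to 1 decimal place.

39 mph × 0.44704 = 17.4346 m/s.
a = μg = 0.27 × 9.8 = 2.646 m/s².
Reaction distance = 17.4346 × 0.6 = 10.461 m.
Braking distance = v²/(2a) = 303.965 / 5.292 = 57.439 m.
Total stopping distance = 10.461 + 57.439 = 67.900 m, vs 75 m available — it stops with 75 − 67.900 = 7.100 m to spare.

Yes — it stops 7.1 m short of the obstacle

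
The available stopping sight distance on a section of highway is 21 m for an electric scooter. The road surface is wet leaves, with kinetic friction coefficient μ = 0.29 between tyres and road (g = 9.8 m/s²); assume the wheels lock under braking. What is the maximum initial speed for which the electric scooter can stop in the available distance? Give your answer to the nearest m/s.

a = μg = 0.29 × 9.8 = 2.842 m/s².
v²/(2a) = d ⇒ v = √(2 × 2.842 × 21) = √119.36 = 10.9252 m/s.

Maximum speed ≈ 11 m/s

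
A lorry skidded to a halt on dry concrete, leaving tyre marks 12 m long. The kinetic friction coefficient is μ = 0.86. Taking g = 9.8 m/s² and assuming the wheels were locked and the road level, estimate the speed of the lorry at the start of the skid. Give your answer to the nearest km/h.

Deceleration a = μg = 0.86 × 9.8 = 8.428 m/s².
v = √(2a·d) = √(2 × 8.428 × 12) = √202.272 = 14.2222 m/s.
= 14.2222 × 3.6 = 51.200 km/h.

Initial speed ≈ 51 km/h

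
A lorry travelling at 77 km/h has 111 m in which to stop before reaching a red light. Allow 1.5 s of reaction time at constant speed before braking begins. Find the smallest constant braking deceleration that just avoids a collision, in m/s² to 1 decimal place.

77 km/h ÷ 3.6 = 21.3889 m/s.
Distance covered during reaction = 21.3889 × 1.5 = 32.083 m.
Distance available for braking: 111 − 32.083 = 78.917 m.
v² = 2a·d ⇒ a = v²/(2d) = 21.3889² / (2 × 78.917) = 457.485 / 157.834 = 2.8985 m/s².

Required deceleration ≈ 2.9 m/s²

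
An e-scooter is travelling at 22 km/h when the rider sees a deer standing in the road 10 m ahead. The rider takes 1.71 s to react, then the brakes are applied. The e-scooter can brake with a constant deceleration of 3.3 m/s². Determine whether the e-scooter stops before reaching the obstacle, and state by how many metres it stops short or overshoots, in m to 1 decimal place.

No — it overshoots by 6.1 m

22 km/h ÷ 3.6 = 6.1111 m/s.
Reaction distance = 6.1111 × 1.71 = 10.450 m.
Braking distance = v²/(2a) = 37.346 / 6.600 = 5.658 m.
Total stopping distance = 10.450 + 5.658 = 16.108 m, vs 10 m available — it cannot stop in time and overshoots by 16.108 − 10 = 6.108 m.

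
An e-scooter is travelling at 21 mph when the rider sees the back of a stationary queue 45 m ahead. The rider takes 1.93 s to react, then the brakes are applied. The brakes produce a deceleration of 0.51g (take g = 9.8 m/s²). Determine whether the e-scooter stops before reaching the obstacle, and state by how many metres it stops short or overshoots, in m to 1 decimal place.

Yes — it stops 18.1 m short of the obstacle

21 mph × 0.44704 = 9.3878 m/s.
a = 0.51 × 9.8 = 4.998 m/s².
Reaction distance = 9.3878 × 1.93 = 18.118 m.
Braking distance = v²/(2a) = 88.131 / 9.996 = 8.817 m.
Total stopping distance = 18.118 + 8.817 = 26.935 m, vs 45 m available — it stops with 45 − 26.935 = 18.065 m to spare.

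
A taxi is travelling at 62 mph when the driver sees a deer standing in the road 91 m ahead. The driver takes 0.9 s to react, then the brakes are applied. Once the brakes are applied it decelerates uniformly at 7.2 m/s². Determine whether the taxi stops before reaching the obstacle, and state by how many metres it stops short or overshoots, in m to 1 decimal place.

Yes — it stops 12.7 m short of the obstacle

62 mph × 0.44704 = 27.7165 m/s.
Reaction distance = 27.7165 × 0.9 = 24.945 m.
Braking distance = v²/(2a) = 768.204 / 14.400 = 53.347 m.
Total stopping distance = 24.945 + 53.347 = 78.292 m, vs 91 m available — it stops with 91 − 78.292 = 12.708 m to spare.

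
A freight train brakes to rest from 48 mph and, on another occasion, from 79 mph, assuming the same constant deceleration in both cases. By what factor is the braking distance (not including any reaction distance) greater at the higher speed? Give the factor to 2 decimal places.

Factor ≈ 2.71

Braking distance d = v²/(2a), so with a fixed, d ∝ v².
Factor = (79/48)² = 1.6458² = 2.7087.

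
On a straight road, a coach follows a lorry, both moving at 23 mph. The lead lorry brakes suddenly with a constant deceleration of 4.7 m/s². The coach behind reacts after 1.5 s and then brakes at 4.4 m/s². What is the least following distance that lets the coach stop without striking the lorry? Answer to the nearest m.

23 mph × 0.44704 = 10.2819 m/s.
Leader travels v²/(2a_L) = 105.717 / 9.400 = 11.246 m before stopping.
Follower covers v·t_r = 10.2819 × 1.5 = 15.423 m while reacting, then v²/(2a_F) = 105.717 / 8.800 = 12.013 m while braking, for a total of 15.423 + 12.013 = 27.436 m.
Since a_F ≤ a_L and the follower starts braking later, the follower is never slower than the leader, so the closest approach is when both have stopped.
Minimum gap = 27.436 − 11.246 = 16.190 m.

Minimum gap ≈ 16 m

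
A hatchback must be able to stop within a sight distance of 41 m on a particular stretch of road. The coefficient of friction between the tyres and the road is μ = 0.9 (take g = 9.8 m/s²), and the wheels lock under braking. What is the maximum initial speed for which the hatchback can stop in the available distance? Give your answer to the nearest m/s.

a = μg = 0.9 × 9.8 = 8.820 m/s².
v²/(2a) = d ⇒ v = √(2 × 8.820 × 41) = √723.24 = 26.8931 m/s.

Maximum speed ≈ 27 m/s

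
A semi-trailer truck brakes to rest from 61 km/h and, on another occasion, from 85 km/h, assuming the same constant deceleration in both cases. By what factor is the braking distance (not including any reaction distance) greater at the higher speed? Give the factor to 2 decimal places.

Factor ≈ 1.94

Braking distance d = v²/(2a), so with a fixed, d ∝ v².
Factor = (85/61)² = 1.3934² = 1.9416.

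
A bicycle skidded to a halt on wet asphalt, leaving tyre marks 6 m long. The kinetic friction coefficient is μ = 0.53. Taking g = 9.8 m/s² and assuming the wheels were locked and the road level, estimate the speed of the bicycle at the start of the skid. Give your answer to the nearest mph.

Initial speed ≈ 18 mph

Deceleration a = μg = 0.53 × 9.8 = 5.194 m/s².
v = √(2a·d) = √(2 × 5.194 × 6) = √62.328 = 7.8948 m/s.
= 7.8948 ÷ 0.44704 = 17.660 mph.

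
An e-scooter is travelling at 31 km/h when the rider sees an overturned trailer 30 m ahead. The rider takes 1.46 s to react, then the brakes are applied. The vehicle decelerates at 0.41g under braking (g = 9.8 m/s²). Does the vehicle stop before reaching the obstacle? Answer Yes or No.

31 km/h ÷ 3.6 = 8.6111 m/s.
a = 0.41 × 9.8 = 4.018 m/s².
Reaction distance = 8.6111 × 1.46 = 12.572 m.
Braking distance = v²/(2a) = 74.151 / 8.036 = 9.227 m.
Total stopping distance = 12.572 + 9.227 = 21.799 m, vs 30 m available — it stops with 30 − 21.799 = 8.201 m to spare.

Yes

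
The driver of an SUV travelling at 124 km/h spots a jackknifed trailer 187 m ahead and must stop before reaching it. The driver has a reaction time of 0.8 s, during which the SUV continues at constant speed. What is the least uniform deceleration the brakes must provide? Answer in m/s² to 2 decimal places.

Required deceleration ≈ 3.72 m/s²

124 km/h ÷ 3.6 = 34.4444 m/s.
Distance covered during reaction = 34.4444 × 0.8 = 27.556 m.
Distance available for braking: 187 − 27.556 = 159.444 m.
v² = 2a·d ⇒ a = v²/(2d) = 34.4444² / (2 × 159.444) = 1186.417 / 318.888 = 3.7205 m/s².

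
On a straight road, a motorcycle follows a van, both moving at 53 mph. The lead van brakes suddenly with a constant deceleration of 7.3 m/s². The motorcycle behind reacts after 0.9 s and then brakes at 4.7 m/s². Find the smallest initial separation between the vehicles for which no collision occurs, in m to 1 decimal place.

53 mph × 0.44704 = 23.6931 m/s.
Leader travels v²/(2a_L) = 561.363 / 14.600 = 38.450 m before stopping.
Follower covers v·t_r = 23.6931 × 0.9 = 21.324 m while reacting, then v²/(2a_F) = 561.363 / 9.400 = 59.719 m while braking, for a total of 21.324 + 59.719 = 81.043 m.
Since a_F ≤ a_L and the follower starts braking later, the follower is never slower than the leader, so the closest approach is when both have stopped.
Minimum gap = 81.043 − 38.450 = 42.593 m.

Minimum gap ≈ 42.6 m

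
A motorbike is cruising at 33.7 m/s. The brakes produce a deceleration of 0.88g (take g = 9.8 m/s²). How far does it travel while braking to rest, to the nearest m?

Braking distance ≈ 66 m

a = 0.88 × 9.8 = 8.624 m/s².
Braking distance = v²/(2a) = 33.7000² / (2 × 8.624) = 1135.690 / 17.248 = 65.845 m.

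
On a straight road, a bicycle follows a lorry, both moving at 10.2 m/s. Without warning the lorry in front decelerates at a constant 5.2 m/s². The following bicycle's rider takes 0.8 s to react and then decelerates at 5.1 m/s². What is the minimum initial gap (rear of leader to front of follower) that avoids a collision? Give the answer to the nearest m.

Leader travels v²/(2a_L) = 104.040 / 10.400 = 10.004 m before stopping.
Follower covers v·t_r = 10.2000 × 0.8 = 8.160 m while reacting, then v²/(2a_F) = 104.040 / 10.200 = 10.200 m while braking, for a total of 8.160 + 10.200 = 18.360 m.
Since a_F ≤ a_L and the follower starts braking later, the follower is never slower than the leader, so the closest approach is when both have stopped.
Minimum gap = 18.360 − 10.004 = 8.356 m.

Minimum gap ≈ 8 m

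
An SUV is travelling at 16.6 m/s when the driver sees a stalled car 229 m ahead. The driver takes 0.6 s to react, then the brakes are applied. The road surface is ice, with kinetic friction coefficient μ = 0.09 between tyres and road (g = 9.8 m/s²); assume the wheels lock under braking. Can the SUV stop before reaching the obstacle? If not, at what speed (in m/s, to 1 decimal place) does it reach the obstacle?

a = μg = 0.09 × 9.8 = 0.882 m/s².
Reaction distance = 16.6000 × 0.6 = 9.960 m.
Braking distance = v²/(2a) = 275.560 / 1.764 = 156.213 m.
Total stopping distance = 9.960 + 156.213 = 166.173 m, vs 229 m available — it stops with 229 − 166.173 = 62.827 m to spare.

Yes — it stops about 62.8 m short of the obstacle, so it never reaches it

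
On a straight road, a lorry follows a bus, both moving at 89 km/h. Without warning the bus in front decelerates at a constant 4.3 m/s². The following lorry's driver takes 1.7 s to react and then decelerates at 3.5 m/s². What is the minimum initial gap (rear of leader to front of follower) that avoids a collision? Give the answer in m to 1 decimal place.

89 km/h ÷ 3.6 = 24.7222 m/s.
Leader travels v²/(2a_L) = 611.187 / 8.600 = 71.068 m before stopping.
Follower covers v·t_r = 24.7222 × 1.7 = 42.028 m while reacting, then v²/(2a_F) = 611.187 / 7.000 = 87.312 m while braking, for a total of 42.028 + 87.312 = 129.340 m.
Since a_F ≤ a_L and the follower starts braking later, the follower is never slower than the leader, so the closest approach is when both have stopped.
Minimum gap = 129.340 − 71.068 = 58.272 m.

Minimum gap ≈ 58.3 m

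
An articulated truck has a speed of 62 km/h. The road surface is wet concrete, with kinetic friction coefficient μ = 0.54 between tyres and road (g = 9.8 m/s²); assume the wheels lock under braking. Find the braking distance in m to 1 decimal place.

Braking distance ≈ 28.0 m

62 km/h ÷ 3.6 = 17.2222 m/s.
a = μg = 0.54 × 9.8 = 5.292 m/s².
Braking distance = v²/(2a) = 17.2222² / (2 × 5.292) = 296.604 / 10.584 = 28.024 m.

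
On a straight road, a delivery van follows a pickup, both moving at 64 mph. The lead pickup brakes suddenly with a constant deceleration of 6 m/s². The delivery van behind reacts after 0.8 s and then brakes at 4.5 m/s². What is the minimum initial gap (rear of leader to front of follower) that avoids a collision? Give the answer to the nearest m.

64 mph × 0.44704 = 28.6106 m/s.
Leader travels v²/(2a_L) = 818.566 / 12.000 = 68.214 m before stopping.
Follower covers v·t_r = 28.6106 × 0.8 = 22.888 m while reacting, then v²/(2a_F) = 818.566 / 9.000 = 90.952 m while braking, for a total of 22.888 + 90.952 = 113.840 m.
Since a_F ≤ a_L and the follower starts braking later, the follower is never slower than the leader, so the closest approach is when both have stopped.
Minimum gap = 113.840 − 68.214 = 45.626 m.

Minimum gap ≈ 46 m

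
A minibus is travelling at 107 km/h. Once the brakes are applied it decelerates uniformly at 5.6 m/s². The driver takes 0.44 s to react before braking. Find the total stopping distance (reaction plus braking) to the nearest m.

Total stopping distance ≈ 92 m

107 km/h ÷ 3.6 = 29.7222 m/s.
Reaction distance = v·t_r = 29.7222 × 0.44 = 13.078 m.
Braking distance = v²/(2a) = 29.7222² / (2 × 5.600) = 883.409 / 11.200 = 78.876 m.
Total = 13.078 + 78.876 = 91.954 m.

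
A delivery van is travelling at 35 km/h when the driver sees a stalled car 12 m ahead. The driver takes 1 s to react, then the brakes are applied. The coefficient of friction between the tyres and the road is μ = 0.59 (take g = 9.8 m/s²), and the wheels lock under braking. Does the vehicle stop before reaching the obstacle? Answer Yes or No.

No

35 km/h ÷ 3.6 = 9.7222 m/s.
a = μg = 0.59 × 9.8 = 5.782 m/s².
Reaction distance = 9.7222 × 1 = 9.722 m.
Braking distance = v²/(2a) = 94.521 / 11.564 = 8.174 m.
Total stopping distance = 9.722 + 8.174 = 17.896 m, vs 12 m available — it cannot stop in time and overshoots by 17.896 − 12 = 5.896 m.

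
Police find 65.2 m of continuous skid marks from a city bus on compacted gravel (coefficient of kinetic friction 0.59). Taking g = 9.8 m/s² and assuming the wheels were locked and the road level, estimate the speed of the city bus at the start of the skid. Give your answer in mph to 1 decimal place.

Initial speed ≈ 61.4 mph

Deceleration a = μg = 0.59 × 9.8 = 5.782 m/s².
v = √(2a·d) = √(2 × 5.782 × 65.2) = √753.973 = 27.4586 m/s.
= 27.4586 ÷ 0.44704 = 61.423 mph.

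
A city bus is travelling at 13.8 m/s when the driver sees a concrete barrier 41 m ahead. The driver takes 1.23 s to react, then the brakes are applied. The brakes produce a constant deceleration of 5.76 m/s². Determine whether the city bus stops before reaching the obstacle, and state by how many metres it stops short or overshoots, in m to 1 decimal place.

Yes — it stops 7.5 m short of the obstacle

Reaction distance = 13.8000 × 1.23 = 16.974 m.
Braking distance = v²/(2a) = 190.440 / 11.520 = 16.531 m.
Total stopping distance = 16.974 + 16.531 = 33.505 m, vs 41 m available — it stops with 41 − 33.505 = 7.495 m to spare.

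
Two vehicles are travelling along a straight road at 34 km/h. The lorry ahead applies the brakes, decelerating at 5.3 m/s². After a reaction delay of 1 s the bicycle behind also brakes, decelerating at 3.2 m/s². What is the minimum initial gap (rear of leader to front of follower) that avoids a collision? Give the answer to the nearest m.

34 km/h ÷ 3.6 = 9.4444 m/s.
Leader travels v²/(2a_L) = 89.197 / 10.600 = 8.415 m before stopping.
Follower covers v·t_r = 9.4444 × 1 = 9.444 m while reacting, then v²/(2a_F) = 89.197 / 6.400 = 13.937 m while braking, for a total of 9.444 + 13.937 = 23.381 m.
Since a_F ≤ a_L and the follower starts braking later, the follower is never slower than the leader, so the closest approach is when both have stopped.
Minimum gap = 23.381 − 8.415 = 14.966 m.

Minimum gap ≈ 15 m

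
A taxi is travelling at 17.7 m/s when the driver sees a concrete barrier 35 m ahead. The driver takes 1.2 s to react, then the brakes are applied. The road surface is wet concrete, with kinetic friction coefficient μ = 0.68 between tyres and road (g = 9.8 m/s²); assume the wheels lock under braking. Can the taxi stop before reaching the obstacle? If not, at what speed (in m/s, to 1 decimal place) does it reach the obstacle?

No — it strikes the obstacle at 11.4 m/s

a = μg = 0.68 × 9.8 = 6.664 m/s².
Reaction distance = 17.7000 × 1.2 = 21.240 m.
Braking distance needed to stop: v²/(2a) = 313.290 / 13.328 = 23.506 m, so total needed = 21.240 + 23.506 = 44.746 m > 35 m — it cannot stop.
Distance remaining when braking begins: 35 − 21.240 = 13.760 m.
v² = v₀² − 2a·d = 313.290 − 2 × 6.664 × 13.760 = 129.897 m²/s².
v = √129.897 = 11.397 m/s.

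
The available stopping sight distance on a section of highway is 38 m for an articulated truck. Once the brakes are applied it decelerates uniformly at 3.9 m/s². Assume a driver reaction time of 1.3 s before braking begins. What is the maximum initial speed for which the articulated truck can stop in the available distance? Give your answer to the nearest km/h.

Stopping distance: v·t_r + v²/(2a) = 38 with t_r = 1.3 s and a = 3.900 m/s².
So v² + 10.140 v − 296.40 = 0.
Positive root: v = −a·t_r + √((a·t_r)² + 2a·d) = −5.070 + √(25.705 + 296.40) = 12.8773 m/s.
12.8773 m/s × 3.6 = 46.358 km/h.

Maximum speed ≈ 46 km/h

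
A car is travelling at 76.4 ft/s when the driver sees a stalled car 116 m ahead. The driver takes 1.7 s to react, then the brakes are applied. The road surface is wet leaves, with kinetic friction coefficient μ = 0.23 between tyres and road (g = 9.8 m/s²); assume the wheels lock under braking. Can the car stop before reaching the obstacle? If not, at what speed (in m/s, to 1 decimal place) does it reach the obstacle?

No — it strikes the obstacle at 14.1 m/s

76.4 ft/s × 0.3048 = 23.2867 m/s.
a = μg = 0.23 × 9.8 = 2.254 m/s².
Reaction distance = 23.2867 × 1.7 = 39.587 m.
Braking distance needed to stop: v²/(2a) = 542.270 / 4.508 = 120.291 m, so total needed = 39.587 + 120.291 = 159.878 m > 116 m — it cannot stop.
Distance remaining when braking begins: 116 − 39.587 = 76.413 m.
v² = v₀² − 2a·d = 542.270 − 2 × 2.254 × 76.413 = 197.800 m²/s².
v = √197.800 = 14.064 m/s.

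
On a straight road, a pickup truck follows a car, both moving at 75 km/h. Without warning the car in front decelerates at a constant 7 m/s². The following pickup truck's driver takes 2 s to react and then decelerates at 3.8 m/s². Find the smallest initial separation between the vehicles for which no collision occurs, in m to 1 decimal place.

Minimum gap ≈ 67.8 m

75 km/h ÷ 3.6 = 20.8333 m/s.
Leader travels v²/(2a_L) = 434.026 / 14.000 = 31.002 m before stopping.
Follower covers v·t_r = 20.8333 × 2 = 41.667 m while reacting, then v²/(2a_F) = 434.026 / 7.600 = 57.109 m while braking, for a total of 41.667 + 57.109 = 98.776 m.
Since a_F ≤ a_L and the follower starts braking later, the follower is never slower than the leader, so the closest approach is when both have stopped.
Minimum gap = 98.776 − 31.002 = 67.774 m.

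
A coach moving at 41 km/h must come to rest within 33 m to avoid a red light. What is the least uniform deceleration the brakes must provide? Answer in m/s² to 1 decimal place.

Required deceleration ≈ 2.0 m/s²

41 km/h ÷ 3.6 = 11.3889 m/s.
v² = 2a·d ⇒ a = v²/(2d) = 11.3889² / (2 × 33.000) = 129.707 / 66.000 = 1.9653 m/s².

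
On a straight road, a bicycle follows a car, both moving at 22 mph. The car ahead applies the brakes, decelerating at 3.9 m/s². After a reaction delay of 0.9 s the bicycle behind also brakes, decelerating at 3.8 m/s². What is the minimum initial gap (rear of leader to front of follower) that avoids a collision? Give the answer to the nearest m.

Minimum gap ≈ 9 m

22 mph × 0.44704 = 9.8349 m/s.
Leader travels v²/(2a_L) = 96.725 / 7.800 = 12.401 m before stopping.
Follower covers v·t_r = 9.8349 × 0.9 = 8.851 m while reacting, then v²/(2a_F) = 96.725 / 7.600 = 12.727 m while braking, for a total of 8.851 + 12.727 = 21.578 m.
Since a_F ≤ a_L and the follower starts braking later, the follower is never slower than the leader, so the closest approach is when both have stopped.
Minimum gap = 21.578 − 12.401 = 9.177 m.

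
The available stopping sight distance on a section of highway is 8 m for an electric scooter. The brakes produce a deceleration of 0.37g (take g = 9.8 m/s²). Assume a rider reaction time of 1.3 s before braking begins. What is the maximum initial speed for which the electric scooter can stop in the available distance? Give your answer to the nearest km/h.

a = 0.37 × 9.8 = 3.626 m/s².
Stopping distance: v·t_r + v²/(2a) = 8 with t_r = 1.3 s and a = 3.626 m/s².
So v² + 9.428 v − 58.02 = 0.
Positive root: v = −a·t_r + √((a·t_r)² + 2a·d) = −4.714 + √(22.222 + 58.02) = 4.2438 m/s.
4.2438 m/s × 3.6 = 15.278 km/h.

Maximum speed ≈ 15 km/h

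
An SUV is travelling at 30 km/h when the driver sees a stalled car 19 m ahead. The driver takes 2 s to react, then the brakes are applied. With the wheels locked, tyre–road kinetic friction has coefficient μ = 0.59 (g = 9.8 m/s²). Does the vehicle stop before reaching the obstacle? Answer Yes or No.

No

30 km/h ÷ 3.6 = 8.3333 m/s.
a = μg = 0.59 × 9.8 = 5.782 m/s².
Reaction distance = 8.3333 × 2 = 16.667 m.
Braking distance = v²/(2a) = 69.444 / 11.564 = 6.005 m.
Total stopping distance = 16.667 + 6.005 = 22.672 m, vs 19 m available — it cannot stop in time and overshoots by 22.672 − 19 = 3.672 m.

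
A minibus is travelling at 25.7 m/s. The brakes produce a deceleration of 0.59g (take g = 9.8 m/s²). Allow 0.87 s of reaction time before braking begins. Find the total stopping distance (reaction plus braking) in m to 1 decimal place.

Total stopping distance ≈ 79.5 m

a = 0.59 × 9.8 = 5.782 m/s².
Reaction distance = v·t_r = 25.7000 × 0.87 = 22.359 m.
Braking distance = v²/(2a) = 25.7000² / (2 × 5.782) = 660.490 / 11.564 = 57.116 m.
Total = 22.359 + 57.116 = 79.475 m.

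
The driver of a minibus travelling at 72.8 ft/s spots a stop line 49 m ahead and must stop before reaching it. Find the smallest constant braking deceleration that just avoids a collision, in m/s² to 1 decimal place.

72.8 ft/s × 0.3048 = 22.1894 m/s.
v² = 2a·d ⇒ a = v²/(2d) = 22.1894² / (2 × 49.000) = 492.369 / 98.000 = 5.0242 m/s².

Required deceleration ≈ 5.0 m/s²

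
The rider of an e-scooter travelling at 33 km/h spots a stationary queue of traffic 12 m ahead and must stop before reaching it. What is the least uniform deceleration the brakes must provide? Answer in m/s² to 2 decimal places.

33 km/h ÷ 3.6 = 9.1667 m/s.
v² = 2a·d ⇒ a = v²/(2d) = 9.1667² / (2 × 12.000) = 84.028 / 24.000 = 3.5012 m/s².

Required deceleration ≈ 3.50 m/s²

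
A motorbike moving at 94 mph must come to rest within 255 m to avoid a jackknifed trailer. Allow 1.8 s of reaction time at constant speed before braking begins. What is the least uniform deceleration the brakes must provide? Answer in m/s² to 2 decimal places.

94 mph × 0.44704 = 42.0218 m/s.
Distance covered during reaction = 42.0218 × 1.8 = 75.639 m.
Distance available for braking: 255 − 75.639 = 179.361 m.
v² = 2a·d ⇒ a = v²/(2d) = 42.0218² / (2 × 179.361) = 1765.832 / 358.722 = 4.9226 m/s².

Required deceleration ≈ 4.92 m/s²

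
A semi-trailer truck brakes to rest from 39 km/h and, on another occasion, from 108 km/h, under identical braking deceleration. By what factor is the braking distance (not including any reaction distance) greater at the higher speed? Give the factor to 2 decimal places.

Braking distance d = v²/(2a), so with a fixed, d ∝ v².
Factor = (108/39)² = 2.7692² = 7.6685.

Factor ≈ 7.67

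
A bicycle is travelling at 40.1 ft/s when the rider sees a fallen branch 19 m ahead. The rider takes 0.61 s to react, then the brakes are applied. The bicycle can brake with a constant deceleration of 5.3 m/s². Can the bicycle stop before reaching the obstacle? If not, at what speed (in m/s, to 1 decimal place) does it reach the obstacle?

No — it strikes the obstacle at 5.2 m/s

40.1 ft/s × 0.3048 = 12.2225 m/s.
Reaction distance = 12.2225 × 0.61 = 7.456 m.
Braking distance needed to stop: v²/(2a) = 149.390 / 10.600 = 14.093 m, so total needed = 7.456 + 14.093 = 21.549 m > 19 m — it cannot stop.
Distance remaining when braking begins: 19 − 7.456 = 11.544 m.
v² = v₀² − 2a·d = 149.390 − 2 × 5.300 × 11.544 = 27.024 m²/s².
v = √27.024 = 5.198 m/s.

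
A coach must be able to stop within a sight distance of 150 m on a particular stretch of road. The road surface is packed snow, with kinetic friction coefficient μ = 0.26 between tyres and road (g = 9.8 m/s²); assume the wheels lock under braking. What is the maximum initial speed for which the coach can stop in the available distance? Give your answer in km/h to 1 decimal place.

Maximum speed ≈ 99.5 km/h

a = μg = 0.26 × 9.8 = 2.548 m/s².
v²/(2a) = d ⇒ v = √(2 × 2.548 × 150) = √764.40 = 27.6478 m/s.
27.6478 m/s × 3.6 = 99.532 km/h.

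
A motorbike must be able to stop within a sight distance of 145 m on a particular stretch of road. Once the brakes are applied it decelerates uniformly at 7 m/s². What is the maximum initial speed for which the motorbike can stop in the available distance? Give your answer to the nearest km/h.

v²/(2a) = d ⇒ v = √(2 × 7.000 × 145) = √2030.00 = 45.0555 m/s.
45.0555 m/s × 3.6 = 162.200 km/h.

Maximum speed ≈ 162 km/h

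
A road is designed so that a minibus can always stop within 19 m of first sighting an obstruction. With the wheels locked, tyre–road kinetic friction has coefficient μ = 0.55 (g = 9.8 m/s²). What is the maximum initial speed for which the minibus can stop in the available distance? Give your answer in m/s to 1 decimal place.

Maximum speed ≈ 14.3 m/s

a = μg = 0.55 × 9.8 = 5.390 m/s².
v²/(2a) = d ⇒ v = √(2 × 5.390 × 19) = √204.82 = 14.3115 m/s.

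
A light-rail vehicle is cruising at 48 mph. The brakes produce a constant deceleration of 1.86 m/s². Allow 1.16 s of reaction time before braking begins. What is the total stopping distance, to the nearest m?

Total stopping distance ≈ 149 m

48 mph × 0.44704 = 21.4579 m/s.
Reaction distance = v·t_r = 21.4579 × 1.16 = 24.891 m.
Braking distance = v²/(2a) = 21.4579² / (2 × 1.860) = 460.441 / 3.720 = 123.774 m.
Total = 24.891 + 123.774 = 148.665 m.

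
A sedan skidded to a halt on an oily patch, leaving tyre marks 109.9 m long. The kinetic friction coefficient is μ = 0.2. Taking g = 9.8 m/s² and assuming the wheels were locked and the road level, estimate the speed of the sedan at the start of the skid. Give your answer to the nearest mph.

Initial speed ≈ 46 mph

Deceleration a = μg = 0.2 × 9.8 = 1.960 m/s².
v = √(2a·d) = √(2 × 1.960 × 109.9) = √430.808 = 20.7559 m/s.
= 20.7559 ÷ 0.44704 = 46.430 mph.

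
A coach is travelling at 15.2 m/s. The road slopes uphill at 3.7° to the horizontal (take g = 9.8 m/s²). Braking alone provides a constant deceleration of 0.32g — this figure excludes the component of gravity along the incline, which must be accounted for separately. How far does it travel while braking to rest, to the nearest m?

Braking distance ≈ 31 m

a = 0.32 × 9.8 = 3.136 m/s².
Gravity along the uphill slope adds to the braking deceleration: a_eff = 3.136 + 9.8·sin 3.7° = 3.136 + 0.632 = 3.768 m/s².
Braking distance = v²/(2a) = 15.2000² / (2 × 3.768) = 231.040 / 7.536 = 30.658 m.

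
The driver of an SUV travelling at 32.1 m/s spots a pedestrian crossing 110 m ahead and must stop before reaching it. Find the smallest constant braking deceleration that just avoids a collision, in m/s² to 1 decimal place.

v² = 2a·d ⇒ a = v²/(2d) = 32.1000² / (2 × 110.000) = 1030.410 / 220.000 = 4.6837 m/s².

Required deceleration ≈ 4.7 m/s²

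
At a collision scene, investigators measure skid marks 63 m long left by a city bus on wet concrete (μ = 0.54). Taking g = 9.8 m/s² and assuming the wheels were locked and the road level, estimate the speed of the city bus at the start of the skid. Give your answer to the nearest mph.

Initial speed ≈ 58 mph

Deceleration a = μg = 0.54 × 9.8 = 5.292 m/s².
v = √(2a·d) = √(2 × 5.292 × 63) = √666.792 = 25.8223 m/s.
= 25.8223 ÷ 0.44704 = 57.763 mph.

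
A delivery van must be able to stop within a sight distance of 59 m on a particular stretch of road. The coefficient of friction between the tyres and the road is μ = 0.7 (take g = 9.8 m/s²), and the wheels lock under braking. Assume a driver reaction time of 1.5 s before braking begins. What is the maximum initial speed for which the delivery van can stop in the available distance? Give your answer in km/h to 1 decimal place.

a = μg = 0.7 × 9.8 = 6.860 m/s².
Stopping distance: v·t_r + v²/(2a) = 59 with t_r = 1.5 s and a = 6.860 m/s².
So v² + 20.580 v − 809.48 = 0.
Positive root: v = −a·t_r + √((a·t_r)² + 2a·d) = −10.290 + √(105.884 + 809.48) = 19.9650 m/s.
19.9650 m/s × 3.6 = 71.874 km/h.

Maximum speed ≈ 71.9 km/h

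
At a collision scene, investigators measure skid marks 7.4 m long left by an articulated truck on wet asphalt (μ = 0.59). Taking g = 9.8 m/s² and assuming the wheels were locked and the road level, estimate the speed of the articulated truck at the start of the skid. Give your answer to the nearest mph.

Deceleration a = μg = 0.59 × 9.8 = 5.782 m/s².
v = √(2a·d) = √(2 × 5.782 × 7.4) = √85.574 = 9.2506 m/s.
= 9.2506 ÷ 0.44704 = 20.693 mph.

Initial speed ≈ 21 mph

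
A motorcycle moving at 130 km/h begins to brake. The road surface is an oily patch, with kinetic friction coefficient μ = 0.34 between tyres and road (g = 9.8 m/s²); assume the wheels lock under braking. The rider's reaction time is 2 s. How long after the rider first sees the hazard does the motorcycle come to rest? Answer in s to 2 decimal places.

130 km/h ÷ 3.6 = 36.1111 m/s.
a = μg = 0.34 × 9.8 = 3.332 m/s².
Braking time = v/a = 36.1111 / 3.332 = 10.838 s.
Total = 2 + 10.838 = 12.838 s.

Total time ≈ 12.84 s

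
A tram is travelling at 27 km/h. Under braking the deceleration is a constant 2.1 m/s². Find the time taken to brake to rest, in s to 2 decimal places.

27 km/h ÷ 3.6 = 7.5000 m/s.
Braking time = v/a = 7.5000 / 2.100 = 3.571 s.

Braking time ≈ 3.57 s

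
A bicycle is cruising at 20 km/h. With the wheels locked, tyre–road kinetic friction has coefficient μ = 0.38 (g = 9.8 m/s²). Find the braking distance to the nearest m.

Braking distance ≈ 4 m

20 km/h ÷ 3.6 = 5.5556 m/s.
a = μg = 0.38 × 9.8 = 3.724 m/s².
Braking distance = v²/(2a) = 5.5556² / (2 × 3.724) = 30.865 / 7.448 = 4.144 m.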